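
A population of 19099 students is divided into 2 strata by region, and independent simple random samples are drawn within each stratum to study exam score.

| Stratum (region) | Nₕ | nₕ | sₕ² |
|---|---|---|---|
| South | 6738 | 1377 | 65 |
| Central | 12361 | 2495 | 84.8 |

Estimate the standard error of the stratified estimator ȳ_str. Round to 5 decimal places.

Var(ȳ_str) = Σₕ Wₕ²(1 − fₕ)sₕ²/nₕ with Wₕ = Nₕ/N, N = 19099.
South: Wₕ = 0.35279334; term = 0.35279334²·(1 − 0.20436331)·65/1377 = 0.0046744979.
Central: Wₕ = 0.64720666; term = 0.64720666²·(1 − 0.20184451)·84.8/2495 = 0.011363151.
Sum = 0.016037649.
SE = √(0.016037649) = 0.12664.

0.12664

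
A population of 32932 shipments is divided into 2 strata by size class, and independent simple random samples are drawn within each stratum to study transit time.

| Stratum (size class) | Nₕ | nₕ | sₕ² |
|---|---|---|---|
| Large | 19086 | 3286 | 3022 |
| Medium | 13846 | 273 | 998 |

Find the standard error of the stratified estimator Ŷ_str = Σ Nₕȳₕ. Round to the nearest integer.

Var(Ŷ_str) = Σₕ Nₕ²(1 − fₕ)sₕ²/nₕ.
Large: 19086²·(1 − 3286/19086)·3022/3286 = 2.7733131 × 10^8.
Medium: 13846²·(1 − 273/13846)·998/273 = 6.8701793 × 10^8.
Sum = 9.6434924 × 10^8.
SE = √(9.6434924 × 10^8) = 31054.

31054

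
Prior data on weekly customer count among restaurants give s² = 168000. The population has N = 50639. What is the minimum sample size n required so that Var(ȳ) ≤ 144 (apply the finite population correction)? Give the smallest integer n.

Without fpc, n₀ = s²/D = 168000/144 = 1166.6667.
With fpc, (1 − n/N)·s²/n ≤ D requires n ≥ n₀/(1 + n₀/N) = 1166.6667/(1 + 1166.6667/50639) = 1140.3933.
Rounding up, n = 1141.

1141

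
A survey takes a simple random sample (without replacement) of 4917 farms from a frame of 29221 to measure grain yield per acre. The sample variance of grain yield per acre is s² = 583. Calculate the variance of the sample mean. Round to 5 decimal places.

Under SRS without replacement, Var(ȳ) = (1 − f)·s²/n with f = n/N = 4917/29221 = 0.16826940.
Var(ȳ) = (1 − 0.16826940)·583/4917 = 0.83173060·0.11856823 = 0.098616828.

0.09862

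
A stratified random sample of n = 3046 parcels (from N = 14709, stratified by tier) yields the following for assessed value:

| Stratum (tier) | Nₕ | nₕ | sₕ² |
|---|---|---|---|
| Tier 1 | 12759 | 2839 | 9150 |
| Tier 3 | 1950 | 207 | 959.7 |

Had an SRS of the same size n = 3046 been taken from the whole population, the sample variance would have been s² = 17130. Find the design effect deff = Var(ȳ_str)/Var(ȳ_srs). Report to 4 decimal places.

0.4392

Var(ȳ_str) = Σ Wₕ²(1−fₕ)sₕ²/nₕ with Wₕ = Nₕ/14709:
  Tier 1: (12759/14709)²·(1−2839/12759)·9150/2839 = 1.8854617
  Tier 3: (1950/14709)²·(1−207/1950)·959.7/207 = 0.072833445
  → Var(ȳ_str) = 1.9582951.
Var(ȳ_srs) = (1 − 3046/14709)·17130/3046 = 4.4591758.
deff = 1.9582951 / 4.4591758 = 0.4392.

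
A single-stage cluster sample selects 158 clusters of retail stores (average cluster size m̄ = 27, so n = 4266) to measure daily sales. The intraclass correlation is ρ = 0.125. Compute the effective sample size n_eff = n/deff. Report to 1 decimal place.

1003.8

deff = 1 + (27 − 1)·0.125 = 1 + 3.25 = 4.25.
n_eff = 4266 / 4.25 = 1003.8.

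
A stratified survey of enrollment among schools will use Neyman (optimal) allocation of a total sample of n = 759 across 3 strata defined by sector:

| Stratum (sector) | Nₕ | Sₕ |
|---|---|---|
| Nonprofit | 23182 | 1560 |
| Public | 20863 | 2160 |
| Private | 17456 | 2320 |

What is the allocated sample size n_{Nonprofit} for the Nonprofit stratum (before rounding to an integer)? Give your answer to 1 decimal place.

225.5

Neyman allocation: nₕ = n·NₕSₕ / Σⱼ NⱼSⱼ.
Σ NⱼSⱼ = 23182·1560 + 20863·2160 + 17456·2320 = 1.2172592 × 10^8.
n_{Nonprofit} = 759·23182·1560 / (1.2172592 × 10^8) = 225.5.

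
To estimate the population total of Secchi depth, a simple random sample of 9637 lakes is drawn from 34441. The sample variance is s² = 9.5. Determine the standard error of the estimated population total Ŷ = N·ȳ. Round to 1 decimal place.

Var(Ŷ) = N²·Var(ȳ) = N²·(1 − n/N)·s²/n.
f = 9637/34441 = 0.27981185; Var(ȳ) = 0.72018815·9.5/9637 = 7.0994992 × 10^-4.
Var(Ŷ) = 34441² · (7.0994992 × 10^-4) = 842130.16.
SE(Ŷ) = √(842130.16) = 917.7.

917.7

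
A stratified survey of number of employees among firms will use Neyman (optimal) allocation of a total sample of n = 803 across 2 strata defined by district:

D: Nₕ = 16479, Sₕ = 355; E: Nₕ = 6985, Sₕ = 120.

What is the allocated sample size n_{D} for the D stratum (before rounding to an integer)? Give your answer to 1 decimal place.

Neyman allocation: nₕ = n·NₕSₕ / Σⱼ NⱼSⱼ.
Σ NⱼSⱼ = 16479·355 + 6985·120 = 6.688245 × 10^6.
n_{D} = 803·16479·355 / (6.688245 × 10^6) = 702.4.

702.4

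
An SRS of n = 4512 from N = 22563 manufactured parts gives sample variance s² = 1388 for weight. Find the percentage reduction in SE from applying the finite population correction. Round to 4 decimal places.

10.5558

f = n/N = 4512/22563 = 0.19997341.
SE_no-fpc = √(s²/n) = 0.55463872; SE_fpc = √((1−f)s²/n) = 0.4960922.
Ratio = √(1−f) = 0.89444206. Reduction = 100·(1 − 0.89444206) = 10.5558%.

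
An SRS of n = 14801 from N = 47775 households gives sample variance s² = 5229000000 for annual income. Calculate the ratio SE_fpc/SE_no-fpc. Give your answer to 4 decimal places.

f = n/N = 14801/47775 = 0.30980638.
SE_no-fpc = √(s²/n) = 594.37946; SE_fpc = √((1−f)s²/n) = 493.79792.
Ratio = √(1−f) = 0.83077892.

0.8308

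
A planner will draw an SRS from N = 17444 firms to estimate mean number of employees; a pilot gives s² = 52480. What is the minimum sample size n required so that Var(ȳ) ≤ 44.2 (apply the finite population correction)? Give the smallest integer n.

1112

Without fpc, n₀ = s²/D = 52480/44.2 = 1187.3303.
With fpc, (1 − n/N)·s²/n ≤ D requires n ≥ n₀/(1 + n₀/N) = 1187.3303/(1 + 1187.3303/17444) = 1111.6646.
Rounding up, n = 1112.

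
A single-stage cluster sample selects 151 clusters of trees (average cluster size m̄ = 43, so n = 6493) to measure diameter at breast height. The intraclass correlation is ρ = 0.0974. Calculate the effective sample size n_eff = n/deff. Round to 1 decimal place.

deff = 1 + (43 − 1)·0.0974 = 1 + 4.0908 = 5.0908.
n_eff = 6493 / 5.0908 = 1275.4.

1275.4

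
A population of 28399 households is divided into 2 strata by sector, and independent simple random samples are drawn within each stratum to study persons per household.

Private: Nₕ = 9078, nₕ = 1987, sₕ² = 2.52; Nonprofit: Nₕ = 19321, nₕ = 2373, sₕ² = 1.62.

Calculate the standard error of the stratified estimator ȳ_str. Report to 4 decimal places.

Var(ȳ_str) = Σₕ Wₕ²(1 − fₕ)sₕ²/nₕ with Wₕ = Nₕ/N, N = 28399.
Private: Wₕ = 0.31965914; term = 0.31965914²·(1 − 0.21888081)·2.52/1987 = 1.012265 × 10^-4.
Nonprofit: Wₕ = 0.68034086; term = 0.68034086²·(1 − 0.12281973)·1.62/2373 = 2.7717831 × 10^-4.
Sum = 3.7840481 × 10^-4.
SE = √(3.7840481 × 10^-4) = 0.0195.

0.0195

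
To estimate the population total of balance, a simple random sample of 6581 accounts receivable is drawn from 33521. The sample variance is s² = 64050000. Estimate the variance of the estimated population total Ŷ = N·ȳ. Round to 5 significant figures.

8.7890 × 10^12

Var(Ŷ) = N²·Var(ȳ) = N²·(1 − n/N)·s²/n.
f = 6581/33521 = 0.19632469; Var(ȳ) = 0.80367531·64050000/6581 = 7821.8209.
Var(Ŷ) = 33521² · 7821.8209 = 8.7890473 × 10^12.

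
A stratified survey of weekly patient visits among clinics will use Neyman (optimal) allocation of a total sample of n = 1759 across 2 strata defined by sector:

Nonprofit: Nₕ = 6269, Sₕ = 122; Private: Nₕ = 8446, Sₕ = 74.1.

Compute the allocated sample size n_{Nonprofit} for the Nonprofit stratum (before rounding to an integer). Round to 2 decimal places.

967.39

Neyman allocation: nₕ = n·NₕSₕ / Σⱼ NⱼSⱼ.
Σ NⱼSⱼ = 6269·122 + 8446·74.1 = 1.3906666 × 10^6.
n_{Nonprofit} = 1759·6269·122 / (1.3906666 × 10^6) = 967.39.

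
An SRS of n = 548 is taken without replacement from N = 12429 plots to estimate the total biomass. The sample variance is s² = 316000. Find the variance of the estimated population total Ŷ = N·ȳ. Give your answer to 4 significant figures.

Var(Ŷ) = N²·Var(ȳ) = N²·(1 − n/N)·s²/n.
f = 548/12429 = 0.04409043; Var(ȳ) = 0.95590957·316000/548 = 551.21793.
Var(Ŷ) = 12429² · 551.21793 = 8.5152168 × 10^10.

8.515 × 10^10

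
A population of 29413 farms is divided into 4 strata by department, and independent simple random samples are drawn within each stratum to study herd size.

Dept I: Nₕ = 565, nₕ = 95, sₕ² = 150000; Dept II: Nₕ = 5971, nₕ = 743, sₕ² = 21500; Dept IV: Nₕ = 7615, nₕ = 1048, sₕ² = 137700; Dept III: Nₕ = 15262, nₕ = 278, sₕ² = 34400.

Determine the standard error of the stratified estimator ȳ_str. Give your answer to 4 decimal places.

Var(ȳ_str) = Σₕ Wₕ²(1 − fₕ)sₕ²/nₕ with Wₕ = Nₕ/N, N = 29413.
Dept I: Wₕ = 0.01920919; term = 0.01920919²·(1 − 0.16814159)·150000/95 = 0.48465792.
Dept II: Wₕ = 0.20300547; term = 0.20300547²·(1 − 0.12443477)·21500/743 = 1.0441278.
Dept IV: Wₕ = 0.25889913; term = 0.25889913²·(1 − 0.13762311)·137700/1048 = 7.5950552.
Dept III: Wₕ = 0.51888621; term = 0.51888621²·(1 − 0.01821517)·34400/278 = 32.709523.
Sum = 41.833364.
SE = √(41.833364) = 6.4679.

6.4679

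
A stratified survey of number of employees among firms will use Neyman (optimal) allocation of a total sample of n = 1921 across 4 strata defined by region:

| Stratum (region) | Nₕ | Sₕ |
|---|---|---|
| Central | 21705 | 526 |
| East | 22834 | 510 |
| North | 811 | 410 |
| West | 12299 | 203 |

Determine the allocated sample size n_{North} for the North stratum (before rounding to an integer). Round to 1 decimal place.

24.7

Neyman allocation: nₕ = n·NₕSₕ / Σⱼ NⱼSⱼ.
Σ NⱼSⱼ = 21705·526 + 22834·510 + 811·410 + 12299·203 = 2.5891377 × 10^7.
n_{North} = 1921·811·410 / (2.5891377 × 10^7) = 24.7.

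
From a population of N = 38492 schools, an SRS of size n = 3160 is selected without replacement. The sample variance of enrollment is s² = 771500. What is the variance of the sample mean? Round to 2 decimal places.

224.10

Under SRS without replacement, Var(ȳ) = (1 − f)·s²/n with f = n/N = 3160/38492 = 0.08209498.
Var(ȳ) = (1 − 0.08209498)·771500/3160 = 0.91790502·244.14557 = 224.10244.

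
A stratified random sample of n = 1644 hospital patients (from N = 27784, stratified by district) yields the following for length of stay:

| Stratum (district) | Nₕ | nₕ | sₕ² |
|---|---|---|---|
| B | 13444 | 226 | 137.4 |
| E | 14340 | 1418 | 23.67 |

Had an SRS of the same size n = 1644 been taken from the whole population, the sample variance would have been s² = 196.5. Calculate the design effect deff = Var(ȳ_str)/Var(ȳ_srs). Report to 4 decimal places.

1.2802

Var(ȳ_str) = Σ Wₕ²(1−fₕ)sₕ²/nₕ with Wₕ = Nₕ/27784:
  B: (13444/27784)²·(1−226/13444)·137.4/226 = 0.13995326
  E: (14340/27784)²·(1−1418/14340)·23.67/1418 = 0.0040069265
  → Var(ȳ_str) = 0.14396019.
Var(ȳ_srs) = (1 − 1644/27784)·196.5/1644 = 0.11245313.
deff = 0.14396019 / 0.11245313 = 1.2802.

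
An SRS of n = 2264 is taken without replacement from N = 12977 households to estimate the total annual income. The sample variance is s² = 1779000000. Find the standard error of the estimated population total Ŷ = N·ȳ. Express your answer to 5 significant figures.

Var(Ŷ) = N²·Var(ȳ) = N²·(1 − n/N)·s²/n.
f = 2264/12977 = 0.17446251; Var(ȳ) = 0.82553749·1779000000/2264 = 648688.69.
Var(Ŷ) = 12977² · 648688.69 = 1.0924082 × 10^14.
SE(Ŷ) = √(1.0924082 × 10^14) = 1.0452 × 10^7.

1.0452 × 10^7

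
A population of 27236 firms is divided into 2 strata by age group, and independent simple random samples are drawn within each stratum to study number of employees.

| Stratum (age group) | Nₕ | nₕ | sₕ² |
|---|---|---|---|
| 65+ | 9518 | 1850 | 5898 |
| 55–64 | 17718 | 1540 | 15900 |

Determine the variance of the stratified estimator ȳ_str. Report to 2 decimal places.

4.30

Var(ȳ_str) = Σₕ Wₕ²(1 − fₕ)sₕ²/nₕ with Wₕ = Nₕ/N, N = 27236.
65+: Wₕ = 0.34946394; term = 0.34946394²·(1 − 0.19436856)·5898/1850 = 0.31367087.
55–64: Wₕ = 0.65053606; term = 0.65053606²·(1 − 0.08691726)·15900/1540 = 3.9895993.
Sum = 4.3032702.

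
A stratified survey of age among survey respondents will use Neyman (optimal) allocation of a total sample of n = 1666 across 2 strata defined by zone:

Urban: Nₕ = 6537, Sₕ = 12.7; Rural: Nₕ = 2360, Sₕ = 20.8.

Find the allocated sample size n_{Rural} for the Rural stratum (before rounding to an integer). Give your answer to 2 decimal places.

619.04

Neyman allocation: nₕ = n·NₕSₕ / Σⱼ NⱼSⱼ.
Σ NⱼSⱼ = 6537·12.7 + 2360·20.8 = 132107.9.
n_{Rural} = 1666·2360·20.8 / 132107.9 = 619.04.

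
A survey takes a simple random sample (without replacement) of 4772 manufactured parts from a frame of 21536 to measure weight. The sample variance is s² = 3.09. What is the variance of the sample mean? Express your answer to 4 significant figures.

Under SRS without replacement, Var(ȳ) = (1 − f)·s²/n with f = n/N = 4772/21536 = 0.22158247.
Var(ȳ) = (1 − 0.22158247)·3.09/4772 = 0.77841753·6.4752724 × 10^-4 = 5.0404656 × 10^-4.

5.040 × 10^-4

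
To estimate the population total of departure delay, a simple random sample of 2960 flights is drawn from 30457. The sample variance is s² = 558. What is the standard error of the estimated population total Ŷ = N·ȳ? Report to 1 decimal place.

Var(Ŷ) = N²·Var(ȳ) = N²·(1 − n/N)·s²/n.
f = 2960/30457 = 0.09718620; Var(ȳ) = 0.90281380·558/2960 = 0.1701926.
Var(Ŷ) = 30457² · 0.1701926 = 1.5787557 × 10^8.
SE(Ŷ) = √(1.5787557 × 10^8) = 12564.9.

12564.9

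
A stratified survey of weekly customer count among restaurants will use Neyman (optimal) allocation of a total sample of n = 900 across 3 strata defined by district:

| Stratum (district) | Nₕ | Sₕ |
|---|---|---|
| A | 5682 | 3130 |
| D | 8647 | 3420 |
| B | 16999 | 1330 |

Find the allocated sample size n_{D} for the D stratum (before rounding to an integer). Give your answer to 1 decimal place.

380.4

Neyman allocation: nₕ = n·NₕSₕ / Σⱼ NⱼSⱼ.
Σ NⱼSⱼ = 5682·3130 + 8647·3420 + 16999·1330 = 6.996607 × 10^7.
n_{D} = 900·8647·3420 / (6.996607 × 10^7) = 380.4.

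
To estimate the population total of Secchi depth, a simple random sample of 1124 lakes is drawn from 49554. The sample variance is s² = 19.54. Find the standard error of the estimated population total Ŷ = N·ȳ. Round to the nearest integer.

Var(Ŷ) = N²·Var(ȳ) = N²·(1 − n/N)·s²/n.
f = 1124/49554 = 0.02268233; Var(ȳ) = 0.97731767·19.54/1124 = 0.016990024.
Var(Ŷ) = 49554² · 0.016990024 = 4.1720685 × 10^7.
SE(Ŷ) = √(4.1720685 × 10^7) = 6459.

6459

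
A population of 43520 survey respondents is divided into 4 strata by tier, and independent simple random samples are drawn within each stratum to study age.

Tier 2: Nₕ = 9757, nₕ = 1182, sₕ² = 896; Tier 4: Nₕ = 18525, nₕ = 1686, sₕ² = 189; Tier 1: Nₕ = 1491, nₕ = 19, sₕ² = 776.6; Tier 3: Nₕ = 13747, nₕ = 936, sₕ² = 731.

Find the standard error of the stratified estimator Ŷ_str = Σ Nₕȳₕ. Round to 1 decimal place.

Var(Ŷ_str) = Σₕ Nₕ²(1 − fₕ)sₕ²/nₕ.
Tier 2: 9757²·(1 − 1182/9757)·896/1182 = 6.3422151 × 10^7.
Tier 4: 18525²·(1 − 1686/18525)·189/1686 = 3.496864 × 10^7.
Tier 1: 1491²·(1 − 19/1491)·776.6/19 = 8.97076 × 10^7.
Tier 3: 13747²·(1 − 936/13747)·731/936 = 1.375411 × 10^8.
Sum = 3.2563949 × 10^8.
SE = √(3.2563949 × 10^8) = 18045.5.

18045.5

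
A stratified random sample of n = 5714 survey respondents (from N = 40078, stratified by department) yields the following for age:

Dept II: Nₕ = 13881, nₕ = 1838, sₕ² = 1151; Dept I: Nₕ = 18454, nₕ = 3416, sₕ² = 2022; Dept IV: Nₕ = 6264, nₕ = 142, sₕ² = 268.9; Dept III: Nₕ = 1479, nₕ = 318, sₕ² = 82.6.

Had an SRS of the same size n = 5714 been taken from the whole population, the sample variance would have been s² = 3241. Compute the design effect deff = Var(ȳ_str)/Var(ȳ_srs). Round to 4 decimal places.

0.4378

Var(ȳ_str) = Σ Wₕ²(1−fₕ)sₕ²/nₕ with Wₕ = Nₕ/40078:
  Dept II: (13881/40078)²·(1−1838/13881)·1151/1838 = 0.06517382
  Dept I: (18454/40078)²·(1−3416/18454)·2022/3416 = 0.10226613
  Dept IV: (6264/40078)²·(1−142/6264)·268.9/142 = 0.045210098
  Dept III: (1479/40078)²·(1−318/1479)·82.6/318 = 2.7767785 × 10^-4
  → Var(ȳ_str) = 0.21292773.
Var(ȳ_srs) = (1 − 5714/40078)·3241/5714 = 0.48633605.
deff = 0.21292773 / 0.48633605 = 0.4378.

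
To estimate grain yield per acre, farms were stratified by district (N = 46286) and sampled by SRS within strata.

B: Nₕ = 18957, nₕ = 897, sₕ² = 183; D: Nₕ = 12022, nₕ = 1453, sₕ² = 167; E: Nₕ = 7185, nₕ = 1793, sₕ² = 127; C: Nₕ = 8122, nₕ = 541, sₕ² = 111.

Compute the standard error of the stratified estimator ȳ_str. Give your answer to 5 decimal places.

0.21586

Var(ȳ_str) = Σₕ Wₕ²(1 − fₕ)sₕ²/nₕ with Wₕ = Nₕ/N, N = 46286.
B: Wₕ = 0.40956229; term = 0.40956229²·(1 − 0.04731761)·183/897 = 0.032602184.
D: Wₕ = 0.25973296; term = 0.25973296²·(1 − 0.12086175)·167/1453 = 0.0068165116.
E: Wₕ = 0.15523052; term = 0.15523052²·(1 − 0.24954767)·127/1793 = 0.0012808574.
C: Wₕ = 0.17547423; term = 0.17547423²·(1 − 0.06660921)·111/541 = 0.0058967931.
Sum = 0.046596346.
SE = √(0.046596346) = 0.21586.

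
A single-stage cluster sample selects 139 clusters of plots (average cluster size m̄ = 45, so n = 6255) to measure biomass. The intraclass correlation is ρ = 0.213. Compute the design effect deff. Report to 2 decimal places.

10.37

deff = 1 + (45 − 1)·0.213 = 1 + 9.372 = 10.372.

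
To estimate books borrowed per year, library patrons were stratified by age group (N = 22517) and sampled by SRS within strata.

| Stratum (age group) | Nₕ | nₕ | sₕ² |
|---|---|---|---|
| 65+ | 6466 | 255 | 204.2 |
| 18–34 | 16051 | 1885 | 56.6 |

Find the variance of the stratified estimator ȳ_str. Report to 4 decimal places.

Var(ȳ_str) = Σₕ Wₕ²(1 − fₕ)sₕ²/nₕ with Wₕ = Nₕ/N, N = 22517.
65+: Wₕ = 0.28716081; term = 0.28716081²·(1 − 0.03943706)·204.2/255 = 0.063429565.
18–34: Wₕ = 0.71283919; term = 0.71283919²·(1 − 0.11743817)·56.6/1885 = 0.013465837.
Sum = 0.076895402.

0.0769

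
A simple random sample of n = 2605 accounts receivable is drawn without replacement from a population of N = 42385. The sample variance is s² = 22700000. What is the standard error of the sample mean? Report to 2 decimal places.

Under SRS without replacement, Var(ȳ) = (1 − f)·s²/n with f = n/N = 2605/42385 = 0.06146042.
Var(ȳ) = (1 − 0.06146042)·22700000/2605 = 0.93853958·8714.0115 = 8178.4447.
SE(ȳ) = √(8178.4447) = 90.43.

90.43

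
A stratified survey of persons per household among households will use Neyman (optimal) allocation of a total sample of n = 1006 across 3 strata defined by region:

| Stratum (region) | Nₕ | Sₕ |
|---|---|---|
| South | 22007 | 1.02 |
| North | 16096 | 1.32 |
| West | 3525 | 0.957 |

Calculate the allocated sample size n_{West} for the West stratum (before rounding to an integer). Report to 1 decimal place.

72.1

Neyman allocation: nₕ = n·NₕSₕ / Σⱼ NⱼSⱼ.
Σ NⱼSⱼ = 22007·1.02 + 16096·1.32 + 3525·0.957 = 47067.285.
n_{West} = 1006·3525·0.957 / 47067.285 = 72.1.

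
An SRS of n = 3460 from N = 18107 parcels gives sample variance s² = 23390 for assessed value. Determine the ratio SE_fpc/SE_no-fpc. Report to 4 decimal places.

f = n/N = 3460/18107 = 0.19108632.
SE_no-fpc = √(s²/n) = 2.6000222; SE_fpc = √((1−f)s²/n) = 2.3384503.
Ratio = √(1−f) = 0.89939629.

0.8994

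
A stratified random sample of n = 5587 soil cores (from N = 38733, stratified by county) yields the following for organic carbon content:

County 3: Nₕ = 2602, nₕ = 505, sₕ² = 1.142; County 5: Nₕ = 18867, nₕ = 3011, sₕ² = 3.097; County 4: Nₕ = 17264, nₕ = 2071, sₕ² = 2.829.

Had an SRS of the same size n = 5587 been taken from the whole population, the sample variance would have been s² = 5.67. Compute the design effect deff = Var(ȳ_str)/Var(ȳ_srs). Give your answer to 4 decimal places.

Var(ȳ_str) = Σ Wₕ²(1−fₕ)sₕ²/nₕ with Wₕ = Nₕ/38733:
  County 3: (2602/38733)²·(1−505/2602)·1.142/505 = 8.2246642 × 10^-6
  County 5: (18867/38733)²·(1−3011/18867)·3.097/3011 = 2.0509953 × 10^-4
  County 4: (17264/38733)²·(1−2071/17264)·2.829/2071 = 2.3882267 × 10^-4
  → Var(ȳ_str) = 4.5214686 × 10^-4.
Var(ȳ_srs) = (1 − 5587/38733)·5.67/5587 = 8.6846911 × 10^-4.
deff = (4.5214686 × 10^-4) / (8.6846911 × 10^-4) = 0.5206.

0.5206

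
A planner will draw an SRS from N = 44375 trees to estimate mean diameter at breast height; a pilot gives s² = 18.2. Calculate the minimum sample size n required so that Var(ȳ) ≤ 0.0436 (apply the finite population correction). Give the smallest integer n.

414

Without fpc, n₀ = s²/D = 18.2/0.0436 = 417.4312.
With fpc, (1 − n/N)·s²/n ≤ D requires n ≥ n₀/(1 + n₀/N) = 417.4312/(1 + 417.4312/44375) = 413.5411.
Rounding up, n = 414.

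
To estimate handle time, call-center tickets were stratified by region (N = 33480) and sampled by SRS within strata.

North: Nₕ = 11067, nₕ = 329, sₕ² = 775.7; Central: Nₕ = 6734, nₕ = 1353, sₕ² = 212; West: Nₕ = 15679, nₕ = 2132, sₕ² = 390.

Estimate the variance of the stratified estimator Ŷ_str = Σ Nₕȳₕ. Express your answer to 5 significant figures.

Var(Ŷ_str) = Σₕ Nₕ²(1 − fₕ)sₕ²/nₕ.
North: 11067²·(1 − 329/11067)·775.7/329 = 2.8018908 × 10^8.
Central: 6734²·(1 − 1353/6734)·212/1353 = 5.6777226 × 10^6.
West: 15679²·(1 − 2132/15679)·390/2132 = 3.8854283 × 10^7.
Sum = 3.2472109 × 10^8.

3.2472 × 10^8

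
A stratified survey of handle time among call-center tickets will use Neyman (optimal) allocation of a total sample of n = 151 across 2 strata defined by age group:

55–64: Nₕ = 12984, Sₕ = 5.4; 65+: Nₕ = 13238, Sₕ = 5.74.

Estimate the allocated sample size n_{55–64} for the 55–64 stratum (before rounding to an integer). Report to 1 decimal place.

72.5

Neyman allocation: nₕ = n·NₕSₕ / Σⱼ NⱼSⱼ.
Σ NⱼSⱼ = 12984·5.4 + 13238·5.74 = 146099.72.
n_{55–64} = 151·12984·5.4 / 146099.72 = 72.5.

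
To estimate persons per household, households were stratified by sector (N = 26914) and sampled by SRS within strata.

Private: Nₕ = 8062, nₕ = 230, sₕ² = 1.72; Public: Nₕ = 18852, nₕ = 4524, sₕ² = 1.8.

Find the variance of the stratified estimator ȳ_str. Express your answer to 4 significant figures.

Var(ȳ_str) = Σₕ Wₕ²(1 − fₕ)sₕ²/nₕ with Wₕ = Nₕ/N, N = 26914.
Private: Wₕ = 0.29954670; term = 0.29954670²·(1 − 0.02852890)·1.72/230 = 6.5186789 × 10^-4.
Public: Wₕ = 0.70045330; term = 0.70045330²·(1 − 0.23997454)·1.8/4524 = 1.4836669 × 10^-4.
Sum = 8.0023458 × 10^-4.

8.002 × 10^-4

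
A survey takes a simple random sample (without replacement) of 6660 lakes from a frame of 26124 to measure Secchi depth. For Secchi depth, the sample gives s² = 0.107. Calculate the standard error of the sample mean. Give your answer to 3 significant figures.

0.00346

Under SRS without replacement, Var(ȳ) = (1 − f)·s²/n with f = n/N = 6660/26124 = 0.25493799.
Var(ȳ) = (1 − 0.25493799)·0.107/6660 = 0.74506201·1.6066066 × 10^-5 = 1.1970216 × 10^-5.
SE(ȳ) = √(1.1970216 × 10^-5) = 0.00346.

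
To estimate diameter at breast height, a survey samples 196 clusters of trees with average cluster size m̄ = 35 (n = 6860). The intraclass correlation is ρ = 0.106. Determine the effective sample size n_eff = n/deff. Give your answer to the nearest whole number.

deff = 1 + (35 − 1)·0.106 = 1 + 3.604 = 4.604.
n_eff = 6860 / 4.604 = 1490.

1490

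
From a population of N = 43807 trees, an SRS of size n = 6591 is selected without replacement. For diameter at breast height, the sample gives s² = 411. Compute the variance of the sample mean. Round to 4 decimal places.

Under SRS without replacement, Var(ȳ) = (1 − f)·s²/n with f = n/N = 6591/43807 = 0.15045541.
Var(ȳ) = (1 − 0.15045541)·411/6591 = 0.84954459·0.062357761 = 0.052975698.

0.0530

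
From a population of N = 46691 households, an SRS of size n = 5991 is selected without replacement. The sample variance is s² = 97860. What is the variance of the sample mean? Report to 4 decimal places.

14.2386

Under SRS without replacement, Var(ȳ) = (1 − f)·s²/n with f = n/N = 5991/46691 = 0.12831167.
Var(ȳ) = (1 − 0.12831167)·97860/5991 = 0.87168833·16.334502 = 14.238595.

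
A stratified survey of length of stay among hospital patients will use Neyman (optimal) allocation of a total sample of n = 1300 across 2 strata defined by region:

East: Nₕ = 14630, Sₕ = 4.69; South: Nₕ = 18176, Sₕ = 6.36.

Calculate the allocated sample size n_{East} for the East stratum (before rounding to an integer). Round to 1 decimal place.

484.2

Neyman allocation: nₕ = n·NₕSₕ / Σⱼ NⱼSⱼ.
Σ NⱼSⱼ = 14630·4.69 + 18176·6.36 = 184214.06.
n_{East} = 1300·14630·4.69 / 184214.06 = 484.2.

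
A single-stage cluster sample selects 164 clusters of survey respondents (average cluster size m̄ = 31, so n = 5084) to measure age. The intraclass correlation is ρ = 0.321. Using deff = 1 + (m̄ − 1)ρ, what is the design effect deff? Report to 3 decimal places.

10.630

deff = 1 + (31 − 1)·0.321 = 1 + 9.63 = 10.63.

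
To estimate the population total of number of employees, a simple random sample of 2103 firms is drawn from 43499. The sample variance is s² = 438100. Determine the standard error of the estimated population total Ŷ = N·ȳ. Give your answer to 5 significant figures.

612470

Var(Ŷ) = N²·Var(ȳ) = N²·(1 − n/N)·s²/n.
f = 2103/43499 = 0.04834594; Var(ȳ) = 0.95165406·438100/2103 = 198.24995.
Var(Ŷ) = 43499² · 198.24995 = 3.7512122 × 10^11.
SE(Ŷ) = √(3.7512122 × 10^11) = 612470.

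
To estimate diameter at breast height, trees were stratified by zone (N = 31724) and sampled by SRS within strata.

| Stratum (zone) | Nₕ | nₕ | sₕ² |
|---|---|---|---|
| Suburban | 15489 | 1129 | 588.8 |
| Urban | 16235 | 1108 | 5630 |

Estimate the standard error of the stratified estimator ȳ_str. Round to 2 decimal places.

1.16

Var(ȳ_str) = Σₕ Wₕ²(1 − fₕ)sₕ²/nₕ with Wₕ = Nₕ/N, N = 31724.
Suburban: Wₕ = 0.48824234; term = 0.48824234²·(1 − 0.07289044)·588.8/1129 = 0.11525925.
Urban: Wₕ = 0.51175766; term = 0.51175766²·(1 − 0.06824761)·5630/1108 = 1.239932.
Sum = 1.3551913.
SE = √(1.3551913) = 1.16.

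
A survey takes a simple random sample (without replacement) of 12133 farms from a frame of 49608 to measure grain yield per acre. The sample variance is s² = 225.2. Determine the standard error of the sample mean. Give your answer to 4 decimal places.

0.1184

Under SRS without replacement, Var(ȳ) = (1 − f)·s²/n with f = n/N = 12133/49608 = 0.24457749.
Var(ȳ) = (1 − 0.24457749)·225.2/12133 = 0.75542251·0.018560949 = 0.014021359.
SE(ȳ) = √(0.014021359) = 0.1184.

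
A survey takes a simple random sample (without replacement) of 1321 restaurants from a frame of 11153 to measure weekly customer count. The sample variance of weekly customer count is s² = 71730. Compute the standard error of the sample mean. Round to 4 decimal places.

6.9187

Under SRS without replacement, Var(ȳ) = (1 − f)·s²/n with f = n/N = 1321/11153 = 0.11844347.
Var(ȳ) = (1 − 0.11844347)·71730/1321 = 0.88155653·54.299773 = 47.868319.
SE(ȳ) = √(47.868319) = 6.9187.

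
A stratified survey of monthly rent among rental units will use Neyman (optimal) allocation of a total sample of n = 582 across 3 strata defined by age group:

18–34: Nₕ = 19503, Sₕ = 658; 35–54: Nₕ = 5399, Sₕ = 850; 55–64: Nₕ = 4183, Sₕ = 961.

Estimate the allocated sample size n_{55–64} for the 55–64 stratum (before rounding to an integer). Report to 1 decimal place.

109.1

Neyman allocation: nₕ = n·NₕSₕ / Σⱼ NⱼSⱼ.
Σ NⱼSⱼ = 19503·658 + 5399·850 + 4183·961 = 2.1441987 × 10^7.
n_{55–64} = 582·4183·961 / (2.1441987 × 10^7) = 109.1.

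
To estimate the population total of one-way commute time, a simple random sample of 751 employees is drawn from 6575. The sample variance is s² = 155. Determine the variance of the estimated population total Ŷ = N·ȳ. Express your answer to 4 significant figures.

7.903 × 10^6

Var(Ŷ) = N²·Var(ȳ) = N²·(1 − n/N)·s²/n.
f = 751/6575 = 0.11422053; Var(ȳ) = 0.88577947·155/751 = 0.18281733.
Var(Ŷ) = 6575² · 0.18281733 = 7.9033074 × 10^6.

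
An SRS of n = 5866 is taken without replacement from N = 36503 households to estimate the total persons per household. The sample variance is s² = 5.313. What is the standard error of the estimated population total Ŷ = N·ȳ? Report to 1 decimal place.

Var(Ŷ) = N²·Var(ȳ) = N²·(1 − n/N)·s²/n.
f = 5866/36503 = 0.16069912; Var(ȳ) = 0.83930088·5.313/5866 = 7.6017824 × 10^-4.
Var(Ŷ) = 36503² · (7.6017824 × 10^-4) = 1.0129139 × 10^6.
SE(Ŷ) = √(1.0129139 × 10^6) = 1006.4.

1006.4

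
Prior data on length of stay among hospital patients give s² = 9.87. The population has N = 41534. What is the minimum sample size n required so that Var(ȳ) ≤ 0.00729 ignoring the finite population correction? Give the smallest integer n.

Without fpc, n₀ = s²/D = 9.87/0.00729 = 1353.9095.
Rounding up, n = 1354.

1354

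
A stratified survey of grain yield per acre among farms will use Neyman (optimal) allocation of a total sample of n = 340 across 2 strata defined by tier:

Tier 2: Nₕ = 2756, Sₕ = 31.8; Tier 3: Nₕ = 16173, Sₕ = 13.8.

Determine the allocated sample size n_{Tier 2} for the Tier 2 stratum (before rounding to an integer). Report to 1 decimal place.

Neyman allocation: nₕ = n·NₕSₕ / Σⱼ NⱼSⱼ.
Σ NⱼSⱼ = 2756·31.8 + 16173·13.8 = 310828.2.
n_{Tier 2} = 340·2756·31.8 / 310828.2 = 95.9.

95.9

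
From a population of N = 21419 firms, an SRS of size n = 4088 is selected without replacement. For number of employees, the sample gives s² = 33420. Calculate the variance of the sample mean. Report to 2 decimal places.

6.61

Under SRS without replacement, Var(ȳ) = (1 − f)·s²/n with f = n/N = 4088/21419 = 0.19085858.
Var(ȳ) = (1 − 0.19085858)·33420/4088 = 0.80914142·8.1751468 = 6.6148498.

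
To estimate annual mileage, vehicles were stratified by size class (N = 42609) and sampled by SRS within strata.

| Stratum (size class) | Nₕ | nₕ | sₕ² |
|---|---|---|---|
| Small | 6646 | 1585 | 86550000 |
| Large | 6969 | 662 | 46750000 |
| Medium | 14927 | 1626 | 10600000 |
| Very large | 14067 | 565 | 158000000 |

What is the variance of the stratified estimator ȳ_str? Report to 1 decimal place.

Var(ȳ_str) = Σₕ Wₕ²(1 − fₕ)sₕ²/nₕ with Wₕ = Nₕ/N, N = 42609.
Small: Wₕ = 0.15597644; term = 0.15597644²·(1 − 0.23848932)·86550000/1585 = 1011.6535.
Large: Wₕ = 0.16355700; term = 0.16355700²·(1 − 0.09499211)·46750000/662 = 1709.6777.
Medium: Wₕ = 0.35032505; term = 0.35032505²·(1 − 0.10893013)·10600000/1626 = 712.91781.
Very large: Wₕ = 0.33014152; term = 0.33014152²·(1 − 0.04016493)·158000000/565 = 29255.367.
Sum = 32689.616.

32689.6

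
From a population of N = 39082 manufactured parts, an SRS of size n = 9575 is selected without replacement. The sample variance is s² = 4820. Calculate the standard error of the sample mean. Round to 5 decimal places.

Under SRS without replacement, Var(ȳ) = (1 − f)·s²/n with f = n/N = 9575/39082 = 0.24499770.
Var(ȳ) = (1 − 0.24499770)·4820/9575 = 0.75500230·0.50339426 = 0.38006382.
SE(ȳ) = √(0.38006382) = 0.61649.

0.61649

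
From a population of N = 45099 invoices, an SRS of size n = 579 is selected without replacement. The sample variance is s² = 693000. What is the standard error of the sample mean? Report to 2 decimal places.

34.37

Under SRS without replacement, Var(ȳ) = (1 − f)·s²/n with f = n/N = 579/45099 = 0.01283842.
Var(ȳ) = (1 − 0.01283842)·693000/579 = 0.98716158·1196.8912 = 1181.525.
SE(ȳ) = √(1181.525) = 34.37.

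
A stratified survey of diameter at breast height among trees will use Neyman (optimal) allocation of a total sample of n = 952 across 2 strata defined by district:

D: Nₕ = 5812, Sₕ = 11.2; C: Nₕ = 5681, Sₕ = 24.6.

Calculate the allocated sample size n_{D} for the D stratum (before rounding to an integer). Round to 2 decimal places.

Neyman allocation: nₕ = n·NₕSₕ / Σⱼ NⱼSⱼ.
Σ NⱼSⱼ = 5812·11.2 + 5681·24.6 = 204847.
n_{D} = 952·5812·11.2 / 204847 = 302.52.

302.52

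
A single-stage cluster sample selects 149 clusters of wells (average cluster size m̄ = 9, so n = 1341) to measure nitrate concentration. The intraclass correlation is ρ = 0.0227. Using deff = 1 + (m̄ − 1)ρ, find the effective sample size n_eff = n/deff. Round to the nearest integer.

1135

deff = 1 + (9 − 1)·0.0227 = 1 + 0.1816 = 1.1816.
n_eff = 1341 / 1.1816 = 1135.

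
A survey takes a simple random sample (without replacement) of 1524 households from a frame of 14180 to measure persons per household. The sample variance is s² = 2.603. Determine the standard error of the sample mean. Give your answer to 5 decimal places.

0.03904

Under SRS without replacement, Var(ȳ) = (1 − f)·s²/n with f = n/N = 1524/14180 = 0.10747532.
Var(ȳ) = (1 − 0.10747532)·2.603/1524 = 0.89252468·0.0017080052 = 0.0015244368.
SE(ȳ) = √(0.0015244368) = 0.03904.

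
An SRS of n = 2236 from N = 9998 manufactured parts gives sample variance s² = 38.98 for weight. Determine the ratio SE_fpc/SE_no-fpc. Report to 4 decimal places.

0.8811

f = n/N = 2236/9998 = 0.22364473.
SE_no-fpc = √(s²/n) = 0.13203377; SE_fpc = √((1−f)s²/n) = 0.11633631.
Ratio = √(1−f) = 0.88111025.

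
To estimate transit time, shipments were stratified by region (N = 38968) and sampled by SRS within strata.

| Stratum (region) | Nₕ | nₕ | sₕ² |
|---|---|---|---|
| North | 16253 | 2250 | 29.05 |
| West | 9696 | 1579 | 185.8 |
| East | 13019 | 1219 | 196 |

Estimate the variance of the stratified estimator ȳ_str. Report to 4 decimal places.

0.0243

Var(ȳ_str) = Σₕ Wₕ²(1 − fₕ)sₕ²/nₕ with Wₕ = Nₕ/N, N = 38968.
North: Wₕ = 0.41708581; term = 0.41708581²·(1 − 0.13843598)·29.05/2250 = 0.0019350937.
West: Wₕ = 0.24881954; term = 0.24881954²·(1 − 0.16285066)·185.8/1579 = 0.0060986751.
East: Wₕ = 0.33409464; term = 0.33409464²·(1 − 0.09363238)·196/1219 = 0.016266562.
Sum = 0.024300331.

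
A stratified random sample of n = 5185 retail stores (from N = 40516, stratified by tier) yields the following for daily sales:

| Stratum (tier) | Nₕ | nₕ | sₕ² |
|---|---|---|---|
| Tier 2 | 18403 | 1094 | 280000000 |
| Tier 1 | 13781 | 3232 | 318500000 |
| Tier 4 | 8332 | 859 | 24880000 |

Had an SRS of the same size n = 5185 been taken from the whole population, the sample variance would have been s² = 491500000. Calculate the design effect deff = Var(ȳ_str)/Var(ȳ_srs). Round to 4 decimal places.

0.7197

Var(ȳ_str) = Σ Wₕ²(1−fₕ)sₕ²/nₕ with Wₕ = Nₕ/40516:
  Tier 2: (18403/40516)²·(1−1094/18403)·280000000/1094 = 49664.743
  Tier 1: (13781/40516)²·(1−3232/13781)·318500000/3232 = 8727.2413
  Tier 4: (8332/40516)²·(1−859/8332)·24880000/859 = 1098.6221
  → Var(ȳ_str) = 59490.606.
Var(ȳ_srs) = (1 − 5185/40516)·491500000/5185 = 82661.661.
deff = 59490.606 / 82661.661 = 0.7197.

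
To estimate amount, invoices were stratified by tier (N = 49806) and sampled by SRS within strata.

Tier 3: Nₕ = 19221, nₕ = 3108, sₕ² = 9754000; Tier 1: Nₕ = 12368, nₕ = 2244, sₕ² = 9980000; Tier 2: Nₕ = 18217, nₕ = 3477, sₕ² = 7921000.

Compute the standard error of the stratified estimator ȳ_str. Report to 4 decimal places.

29.3753

Var(ȳ_str) = Σₕ Wₕ²(1 − fₕ)sₕ²/nₕ with Wₕ = Nₕ/N, N = 49806.
Tier 3: Wₕ = 0.38591736; term = 0.38591736²·(1 − 0.16169814)·9754000/3108 = 391.82379.
Tier 1: Wₕ = 0.24832350; term = 0.24832350²·(1 − 0.18143596)·9980000/2244 = 224.48947.
Tier 2: Wₕ = 0.36575915; term = 0.36575915²·(1 − 0.19086567)·7921000/3477 = 246.59618.
Sum = 862.90944.
SE = √(862.90944) = 29.3753.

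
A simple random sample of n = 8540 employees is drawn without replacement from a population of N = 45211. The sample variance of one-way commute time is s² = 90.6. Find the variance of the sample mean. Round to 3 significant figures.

0.00860

Under SRS without replacement, Var(ȳ) = (1 − f)·s²/n with f = n/N = 8540/45211 = 0.18889208.
Var(ȳ) = (1 − 0.18889208)·90.6/8540 = 0.81110792·0.010608899 = 0.0086049622.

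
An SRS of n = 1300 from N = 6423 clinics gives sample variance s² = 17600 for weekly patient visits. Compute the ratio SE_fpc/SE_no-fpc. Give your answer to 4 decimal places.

f = n/N = 1300/6423 = 0.20239763.
SE_no-fpc = √(s²/n) = 3.6794648; SE_fpc = √((1−f)s²/n) = 3.2860781.
Ratio = √(1−f) = 0.89308587.

0.8931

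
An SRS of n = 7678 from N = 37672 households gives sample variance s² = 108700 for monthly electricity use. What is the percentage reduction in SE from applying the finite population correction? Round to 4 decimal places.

10.7706

f = n/N = 7678/37672 = 0.20381185.
SE_no-fpc = √(s²/n) = 3.7626231; SE_fpc = √((1−f)s²/n) = 3.3573651.
Ratio = √(1−f) = 0.89229376. Reduction = 100·(1 − 0.89229376) = 10.7706%.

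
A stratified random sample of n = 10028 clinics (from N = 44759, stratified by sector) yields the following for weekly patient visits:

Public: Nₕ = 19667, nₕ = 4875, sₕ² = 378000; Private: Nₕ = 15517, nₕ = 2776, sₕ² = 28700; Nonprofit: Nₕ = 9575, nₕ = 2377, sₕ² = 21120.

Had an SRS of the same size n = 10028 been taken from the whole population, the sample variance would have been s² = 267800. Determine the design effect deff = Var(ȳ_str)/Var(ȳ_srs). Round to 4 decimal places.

Var(ȳ_str) = Σ Wₕ²(1−fₕ)sₕ²/nₕ with Wₕ = Nₕ/44759:
  Public: (19667/44759)²·(1−4875/19667)·378000/4875 = 11.259561
  Private: (15517/44759)²·(1−2776/15517)·28700/2776 = 1.0202649
  Nonprofit: (9575/44759)²·(1−2377/9575)·21120/2377 = 0.30567126
  → Var(ȳ_str) = 12.585497.
Var(ȳ_srs) = (1 − 10028/44759)·267800/10028 = 20.722071.
deff = 12.585497 / 20.722071 = 0.6073.

0.6073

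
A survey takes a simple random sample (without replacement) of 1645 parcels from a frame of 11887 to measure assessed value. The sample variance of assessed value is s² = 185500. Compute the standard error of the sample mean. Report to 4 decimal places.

Under SRS without replacement, Var(ȳ) = (1 − f)·s²/n with f = n/N = 1645/11887 = 0.13838647.
Var(ȳ) = (1 − 0.13838647)·185500/1645 = 0.86161353·112.76596 = 97.160674.
SE(ȳ) = √(97.160674) = 9.8570.

9.8570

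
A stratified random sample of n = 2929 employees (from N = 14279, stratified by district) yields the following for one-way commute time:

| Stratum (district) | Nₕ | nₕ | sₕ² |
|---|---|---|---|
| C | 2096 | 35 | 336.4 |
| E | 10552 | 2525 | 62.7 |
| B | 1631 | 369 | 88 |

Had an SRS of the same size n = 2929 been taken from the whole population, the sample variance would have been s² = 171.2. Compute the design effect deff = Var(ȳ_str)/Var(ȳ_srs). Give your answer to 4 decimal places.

4.6569

Var(ȳ_str) = Σ Wₕ²(1−fₕ)sₕ²/nₕ with Wₕ = Nₕ/14279:
  C: (2096/14279)²·(1−35/2096)·336.4/35 = 0.20363931
  E: (10552/14279)²·(1−2525/10552)·62.7/2525 = 0.010315698
  B: (1631/14279)²·(1−369/1631)·88/369 = 0.0024075429
  → Var(ȳ_str) = 0.21636255.
Var(ȳ_srs) = (1 − 2929/14279)·171.2/2929 = 0.046460348.
deff = 0.21636255 / 0.046460348 = 4.6569.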